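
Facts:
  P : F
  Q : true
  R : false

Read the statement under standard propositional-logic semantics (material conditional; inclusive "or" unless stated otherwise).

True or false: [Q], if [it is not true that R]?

In symbols: ~R -> Q

~R = ~F = T
~R -> Q = T -> T = T

True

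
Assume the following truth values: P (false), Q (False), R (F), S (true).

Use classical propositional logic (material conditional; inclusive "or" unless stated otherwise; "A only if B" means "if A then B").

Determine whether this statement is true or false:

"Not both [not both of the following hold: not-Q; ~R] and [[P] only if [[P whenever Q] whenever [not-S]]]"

True

Values: Q=F, R=F, P=F, S=T.
Formalization: (¬Q ↑ ¬R) ↑ (P → (¬S → (Q → P)))

¬Q = ¬F = T
¬R = ¬F = T
¬Q ↑ ¬R = T ↑ T = F
¬S = ¬T = F
Q → P = F → F = T
¬S → (Q → P) = F → T = T
P → (¬S → (Q → P)) = F → T = T
(¬Q ↑ ¬R) ↑ (P → (¬S → (Q → P))) = F ↑ T = T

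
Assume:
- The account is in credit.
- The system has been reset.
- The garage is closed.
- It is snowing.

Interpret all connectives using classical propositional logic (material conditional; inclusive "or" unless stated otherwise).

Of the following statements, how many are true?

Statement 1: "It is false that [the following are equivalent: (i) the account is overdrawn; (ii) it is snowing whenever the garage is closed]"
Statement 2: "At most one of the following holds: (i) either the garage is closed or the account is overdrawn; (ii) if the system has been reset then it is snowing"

Let P = "the account is overdrawn" (F), R = "the garage is closed" (T), S = "it is snowing" (T), Q = "the system has been reset" (T).

Statement 1: Parsed as ¬(P ↔ (R → S))

R → S = T → T = T
P ↔ (R → S) = F ↔ T = F
¬(P ↔ (R → S)) = ¬F = T
So Statement 1 is true.

Statement 2: This is (R ∨ P) ↑ (Q → S).

R ∨ P = T ∨ F = T
Q → S = T → T = T
(R ∨ P) ↑ (Q → S) = T ↑ T = F
Hence Statement 2 is false.

1 of the 2 statements is true.

1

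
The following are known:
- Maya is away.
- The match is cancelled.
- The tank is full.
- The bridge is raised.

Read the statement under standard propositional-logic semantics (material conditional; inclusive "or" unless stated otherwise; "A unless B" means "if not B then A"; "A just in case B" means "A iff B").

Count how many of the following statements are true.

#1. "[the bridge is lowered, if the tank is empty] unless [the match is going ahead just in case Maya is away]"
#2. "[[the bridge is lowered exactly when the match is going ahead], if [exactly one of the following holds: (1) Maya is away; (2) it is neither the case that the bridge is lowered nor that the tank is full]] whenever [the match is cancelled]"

Let R = "the tank is full" (T), S = "the bridge is raised" (T), Q = "the match is cancelled" (T), P = "Maya is at home" (F).

#1: Formalization: (¬R → ¬S) ∨ (¬Q ↔ ¬P)

¬R = ¬T = F
¬S = ¬T = F
¬R → ¬S = F → F = T
¬Q = ¬T = F
¬P = ¬F = T
¬Q ↔ ¬P = F ↔ T = F
(¬R → ¬S) ∨ (¬Q ↔ ¬P) = T ∨ F = T
Hence #1 is true.

#2: In symbols: Q → ((¬P ⊕ (¬S ↓ R)) → (¬S ↔ ¬Q))

¬P = ¬F = T
¬S = ¬T = F
¬S ↓ R = F ↓ T = F
¬P ⊕ (¬S ↓ R) = T ⊕ F = T
¬S = ¬T = F
¬Q = ¬T = F
¬S ↔ ¬Q = F ↔ F = T
(¬P ⊕ (¬S ↓ R)) → (¬S ↔ ¬Q) = T → T = T
Q → ((¬P ⊕ (¬S ↓ R)) → (¬S ↔ ¬Q)) = T → T = T
Hence #2 is true.

True statements: 2.

2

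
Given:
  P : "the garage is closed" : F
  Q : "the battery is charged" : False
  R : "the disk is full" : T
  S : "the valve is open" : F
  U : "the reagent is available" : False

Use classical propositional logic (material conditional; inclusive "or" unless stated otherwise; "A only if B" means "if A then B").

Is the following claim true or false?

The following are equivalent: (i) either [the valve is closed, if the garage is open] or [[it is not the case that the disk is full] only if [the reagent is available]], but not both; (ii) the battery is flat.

false

Parsed as ((~P -> ~S) xor (~R -> U)) <-> ~Q

~P = ~F = T
~S = ~F = T
~P -> ~S = T -> T = T
~R = ~T = F
~R -> U = F -> F = T
(~P -> ~S) xor (~R -> U) = T xor T = F
~Q = ~F = T
((~P -> ~S) xor (~R -> U)) <-> ~Q = F <-> T = F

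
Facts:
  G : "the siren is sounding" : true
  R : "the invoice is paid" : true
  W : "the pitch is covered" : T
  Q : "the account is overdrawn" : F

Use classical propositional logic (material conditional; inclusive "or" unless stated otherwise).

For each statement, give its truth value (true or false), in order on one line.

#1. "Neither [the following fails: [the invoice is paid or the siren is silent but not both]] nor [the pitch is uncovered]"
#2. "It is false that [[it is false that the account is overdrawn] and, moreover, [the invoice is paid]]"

#1 T, #2 F

#1: This is ~(R xor ~G) nor ~W.

~G = ~T = F
R xor ~G = T xor F = T
~(R xor ~G) = ~T = F
~W = ~T = F
~(R xor ~G) nor ~W = F nor F = T
Thus #1 is true.

#2: Formalization: ~(~Q & R)

~Q = ~F = T
~Q & R = T & T = T
~(~Q & R) = ~T = F
Hence #2 is false.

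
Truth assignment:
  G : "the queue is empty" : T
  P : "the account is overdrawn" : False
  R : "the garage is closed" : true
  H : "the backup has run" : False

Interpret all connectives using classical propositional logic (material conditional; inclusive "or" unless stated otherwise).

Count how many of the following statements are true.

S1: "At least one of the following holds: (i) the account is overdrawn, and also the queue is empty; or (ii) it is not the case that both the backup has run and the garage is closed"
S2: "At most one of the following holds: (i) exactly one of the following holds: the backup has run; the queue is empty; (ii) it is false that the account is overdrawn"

1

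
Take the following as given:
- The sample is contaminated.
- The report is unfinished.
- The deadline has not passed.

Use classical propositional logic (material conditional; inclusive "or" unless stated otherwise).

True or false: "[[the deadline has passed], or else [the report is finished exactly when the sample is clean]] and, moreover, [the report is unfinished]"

true

Let D = "the deadline has passed" (False), K = "the report is finished" (False), Q = "the sample is contaminated" (True).
Formalization: (D or (K iff not Q)) and not K

not Q = not True = False
K iff not Q = False iff False = True
D or (K iff not Q) = False or True = True
not K = not False = True
(D or (K iff not Q)) and not K = True and True = True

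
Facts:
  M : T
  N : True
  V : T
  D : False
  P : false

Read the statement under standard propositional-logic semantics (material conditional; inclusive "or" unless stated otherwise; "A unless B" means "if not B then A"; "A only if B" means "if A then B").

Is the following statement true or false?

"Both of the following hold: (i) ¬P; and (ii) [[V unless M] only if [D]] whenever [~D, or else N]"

False

Values: P=False, D=False, N=True, V=True, M=True.
Formalization: not P and ((not D or N) -> ((V or M) -> D))

not P = not False = True
not D = not False = True
not D or N = True or True = True
V or M = True or True = True
(V or M) -> D = True -> False = False
(not D or N) -> ((V or M) -> D) = True -> False = False
not P and ((not D or N) -> ((V or M) -> D)) = True and False = False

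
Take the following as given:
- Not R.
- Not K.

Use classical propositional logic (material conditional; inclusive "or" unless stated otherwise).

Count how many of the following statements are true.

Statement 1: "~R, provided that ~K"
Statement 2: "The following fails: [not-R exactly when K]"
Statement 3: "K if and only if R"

3

Statement 1: Parsed as not K -> not R

not K = not False = True
not R = not False = True
not K -> not R = True -> True = True
So Statement 1 is true.

Statement 2: Parsed as not (not R iff K)

not R = not False = True
not R iff K = True iff False = False
not (not R iff K) = not False = True
Thus Statement 2 is true.

Statement 3: In symbols: K iff R

K iff R = False iff False = True
So Statement 3 is true.

Count: 3.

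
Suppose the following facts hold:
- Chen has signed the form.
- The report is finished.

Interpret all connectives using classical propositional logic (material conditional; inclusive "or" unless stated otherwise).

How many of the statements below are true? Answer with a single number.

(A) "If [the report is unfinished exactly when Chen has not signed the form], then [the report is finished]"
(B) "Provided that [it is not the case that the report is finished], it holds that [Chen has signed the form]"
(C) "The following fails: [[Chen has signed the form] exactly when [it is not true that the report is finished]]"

Let Q = "the report is finished" (T), P = "Chen has signed the form" (T).

(A): This is (~Q <-> ~P) -> Q.

~Q = ~T = F
~P = ~T = F
~Q <-> ~P = F <-> F = T
(~Q <-> ~P) -> Q = T -> T = T
Hence (A) is true.

(B): This is ~Q -> P.

~Q = ~T = F
~Q -> P = F -> T = T
So (B) is true.

(C): This is ~(P <-> ~Q).

~Q = ~T = F
P <-> ~Q = T <-> F = F
~(P <-> ~Q) = ~F = T
Thus (C) is true.

True statements: 3.

3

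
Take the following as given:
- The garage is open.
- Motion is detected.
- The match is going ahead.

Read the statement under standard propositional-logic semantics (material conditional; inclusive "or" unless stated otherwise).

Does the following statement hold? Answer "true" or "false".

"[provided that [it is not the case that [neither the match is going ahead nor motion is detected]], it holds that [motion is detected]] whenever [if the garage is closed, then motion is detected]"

Let P = "the garage is closed" (False), Q = "motion is detected" (True), R = "the match is cancelled" (False).
Formalization: (P -> Q) -> (not (not R nor Q) -> Q)

P -> Q = False -> True = True
not R = not False = True
not R nor Q = True nor True = False
not (not R nor Q) = not False = True
not (not R nor Q) -> Q = True -> True = True
(P -> Q) -> (not (not R nor Q) -> Q) = True -> True = True

The statement is true.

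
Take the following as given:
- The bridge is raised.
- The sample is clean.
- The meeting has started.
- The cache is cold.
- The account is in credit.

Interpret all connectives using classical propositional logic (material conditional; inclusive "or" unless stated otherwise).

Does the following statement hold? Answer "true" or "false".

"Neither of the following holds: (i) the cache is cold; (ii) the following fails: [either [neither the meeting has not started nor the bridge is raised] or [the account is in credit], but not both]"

Let P = "the cache is warm" (F), Q = "the meeting has started" (T), G = "the bridge is raised" (T), D = "the account is overdrawn" (F).
This is ¬P ↓ ¬((¬Q ↓ G) ⊕ ¬D).

¬P = ¬F = T
¬Q = ¬T = F
¬Q ↓ G = F ↓ T = F
¬D = ¬F = T
(¬Q ↓ G) ⊕ ¬D = F ⊕ T = T
¬((¬Q ↓ G) ⊕ ¬D) = ¬T = F
¬P ↓ ¬((¬Q ↓ G) ⊕ ¬D) = T ↓ F = F

false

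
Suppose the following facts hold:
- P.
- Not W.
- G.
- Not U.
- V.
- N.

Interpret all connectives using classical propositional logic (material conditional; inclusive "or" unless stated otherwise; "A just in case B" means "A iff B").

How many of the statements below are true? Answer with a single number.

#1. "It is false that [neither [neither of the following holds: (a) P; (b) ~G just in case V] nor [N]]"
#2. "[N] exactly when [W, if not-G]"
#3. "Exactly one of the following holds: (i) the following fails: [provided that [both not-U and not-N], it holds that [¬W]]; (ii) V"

3

#1: Formalization: ¬((P ↓ (¬G ↔ V)) ↓ N)

¬G = ¬T = F
¬G ↔ V = F ↔ T = F
P ↓ (¬G ↔ V) = T ↓ F = F
(P ↓ (¬G ↔ V)) ↓ N = F ↓ T = F
¬((P ↓ (¬G ↔ V)) ↓ N) = ¬F = T
Hence #1 is true.

#2: Parsed as N ↔ (¬G → W)

¬G = ¬T = F
¬G → W = F → F = T
N ↔ (¬G → W) = T ↔ T = T
Hence #2 is true.

#3: Parsed as ¬((¬U ∧ ¬N) → ¬W) ⊕ V

¬U = ¬F = T
¬N = ¬T = F
¬U ∧ ¬N = T ∧ F = F
¬W = ¬F = T
(¬U ∧ ¬N) → ¬W = F → T = T
¬((¬U ∧ ¬N) → ¬W) = ¬T = F
¬((¬U ∧ ¬N) → ¬W) ⊕ V = F ⊕ T = T
Hence #3 is true.

True statements: 3 (#1, #2, #3).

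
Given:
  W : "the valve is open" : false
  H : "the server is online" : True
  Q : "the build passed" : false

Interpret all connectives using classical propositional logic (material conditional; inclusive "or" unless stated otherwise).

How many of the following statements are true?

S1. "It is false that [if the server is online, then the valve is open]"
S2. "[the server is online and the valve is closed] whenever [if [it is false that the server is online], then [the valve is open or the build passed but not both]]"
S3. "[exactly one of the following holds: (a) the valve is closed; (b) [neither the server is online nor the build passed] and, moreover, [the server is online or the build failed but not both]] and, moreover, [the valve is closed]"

S1: Parsed as not (H -> W)

H -> W = True -> False = False
not (H -> W) = not False = True
Thus S1 is true.

S2: In symbols: (not H -> (W xor Q)) -> (H and not W)

not H = not True = False
W xor Q = False xor False = False
not H -> (W xor Q) = False -> False = True
not W = not False = True
H and not W = True and True = True
(not H -> (W xor Q)) -> (H and not W) = True -> True = True
Thus S2 is true.

S3: This is (not W xor ((H nor Q) and (H xor not Q))) and not W.

not W = not False = True
H nor Q = True nor False = False
not Q = not False = True
H xor not Q = True xor True = False
(H nor Q) and (H xor not Q) = False and False = False
not W xor ((H nor Q) and (H xor not Q)) = True xor False = True
not W = not False = True
(not W xor ((H nor Q) and (H xor not Q))) and not W = True and True = True
So S3 is true.

3 of the 3 statements are true (S1, S2, S3).

3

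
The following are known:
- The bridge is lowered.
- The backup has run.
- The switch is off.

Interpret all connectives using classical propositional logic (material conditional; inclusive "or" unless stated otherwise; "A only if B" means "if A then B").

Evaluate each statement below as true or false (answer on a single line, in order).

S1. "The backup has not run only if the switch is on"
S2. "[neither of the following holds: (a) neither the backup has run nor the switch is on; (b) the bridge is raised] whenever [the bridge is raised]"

S1 True / S2 True

Let S = "the backup has run" (T), U = "the switch is on" (F), D = "the bridge is raised" (F).

S1: This is ~S -> U.

~S = ~T = F
~S -> U = F -> F = T
Hence S1 is true.

S2: In symbols: D -> ((S nor U) nor D)

S nor U = T nor F = F
(S nor U) nor D = F nor F = T
D -> ((S nor U) nor D) = F -> T = T
Thus S2 is true.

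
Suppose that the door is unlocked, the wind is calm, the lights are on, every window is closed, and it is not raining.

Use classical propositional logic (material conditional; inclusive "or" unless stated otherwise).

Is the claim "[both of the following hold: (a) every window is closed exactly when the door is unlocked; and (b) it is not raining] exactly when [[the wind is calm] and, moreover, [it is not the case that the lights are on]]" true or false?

Let L = "a window is open" (F), D = "the door is locked" (F), M = "it is raining" (F), H = "the wind is strong" (F), U = "the lights are on" (T).
This is ((¬L ↔ ¬D) ∧ ¬M) ↔ (¬H ∧ ¬U).

¬L = ¬F = T
¬D = ¬F = T
¬L ↔ ¬D = T ↔ T = T
¬M = ¬F = T
(¬L ↔ ¬D) ∧ ¬M = T ∧ T = T
¬H = ¬F = T
¬U = ¬T = F
¬H ∧ ¬U = T ∧ F = F
((¬L ↔ ¬D) ∧ ¬M) ↔ (¬H ∧ ¬U) = T ↔ F = F

false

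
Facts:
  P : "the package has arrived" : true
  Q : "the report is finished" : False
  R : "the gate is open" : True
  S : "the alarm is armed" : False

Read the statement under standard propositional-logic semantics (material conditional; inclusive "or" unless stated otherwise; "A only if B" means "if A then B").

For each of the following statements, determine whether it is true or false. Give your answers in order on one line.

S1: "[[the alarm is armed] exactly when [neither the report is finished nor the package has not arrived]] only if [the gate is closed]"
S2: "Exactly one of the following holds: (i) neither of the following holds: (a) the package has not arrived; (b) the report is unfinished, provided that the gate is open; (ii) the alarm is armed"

S1: This is (S ↔ (Q ↓ ¬P)) → ¬R.

¬P = ¬T = F
Q ↓ ¬P = F ↓ F = T
S ↔ (Q ↓ ¬P) = F ↔ T = F
¬R = ¬T = F
(S ↔ (Q ↓ ¬P)) → ¬R = F → F = T
Thus S1 is true.

S2: This is (¬P ↓ (R → ¬Q)) ⊕ S.

¬P = ¬T = F
¬Q = ¬F = T
R → ¬Q = T → T = T
¬P ↓ (R → ¬Q) = F ↓ T = F
(¬P ↓ (R → ¬Q)) ⊕ S = F ⊕ F = F
Hence S2 is false.

S1 T / S2 F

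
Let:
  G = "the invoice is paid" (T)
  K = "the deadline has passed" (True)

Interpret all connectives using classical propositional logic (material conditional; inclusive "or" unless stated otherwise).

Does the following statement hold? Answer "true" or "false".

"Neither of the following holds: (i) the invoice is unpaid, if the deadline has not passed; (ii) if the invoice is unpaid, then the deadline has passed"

Formalization: (¬K → ¬G) ↓ (¬G → K)

¬K = ¬T = F
¬G = ¬T = F
¬K → ¬G = F → F = T
¬G = ¬T = F
¬G → K = F → T = T
(¬K → ¬G) ↓ (¬G → K) = T ↓ T = F

The statement is false.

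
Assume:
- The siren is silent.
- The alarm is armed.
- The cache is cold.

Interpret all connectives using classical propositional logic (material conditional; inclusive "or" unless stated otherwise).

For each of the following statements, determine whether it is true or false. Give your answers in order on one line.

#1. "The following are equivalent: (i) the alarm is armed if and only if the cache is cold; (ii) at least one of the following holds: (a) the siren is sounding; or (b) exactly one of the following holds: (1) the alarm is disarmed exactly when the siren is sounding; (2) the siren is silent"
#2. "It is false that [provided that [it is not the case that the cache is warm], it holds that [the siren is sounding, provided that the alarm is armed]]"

#1 False / #2 True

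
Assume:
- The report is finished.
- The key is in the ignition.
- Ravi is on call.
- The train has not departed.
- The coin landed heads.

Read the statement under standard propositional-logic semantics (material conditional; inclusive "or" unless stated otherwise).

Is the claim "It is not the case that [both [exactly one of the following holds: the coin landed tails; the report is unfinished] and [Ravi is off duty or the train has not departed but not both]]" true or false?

The statement is true.

Let U = "the coin landed heads" (T), M = "the report is finished" (T), S = "Ravi is on call" (T), P = "the train has departed" (F).
In symbols: ~((~U xor ~M) & (~S xor ~P))

~U = ~T = F
~M = ~T = F
~U xor ~M = F xor F = F
~S = ~T = F
~P = ~F = T
~S xor ~P = F xor T = T
(~U xor ~M) & (~S xor ~P) = F & T = F
~((~U xor ~M) & (~S xor ~P)) = ~F = T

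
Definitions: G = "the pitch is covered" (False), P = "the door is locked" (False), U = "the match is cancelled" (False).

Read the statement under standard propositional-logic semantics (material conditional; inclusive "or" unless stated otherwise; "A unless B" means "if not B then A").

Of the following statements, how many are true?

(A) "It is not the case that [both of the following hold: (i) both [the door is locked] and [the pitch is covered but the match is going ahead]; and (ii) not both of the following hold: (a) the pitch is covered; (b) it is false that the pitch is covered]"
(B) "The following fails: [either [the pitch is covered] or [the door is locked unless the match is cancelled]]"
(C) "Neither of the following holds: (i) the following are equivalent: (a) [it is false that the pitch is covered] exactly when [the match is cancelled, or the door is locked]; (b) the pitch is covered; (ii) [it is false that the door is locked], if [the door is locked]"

2

(A): Formalization: ~((P & (G & ~U)) & (G nand ~G))

~U = ~F = T
G & ~U = F & T = F
P & (G & ~U) = F & F = F
~G = ~F = T
G nand ~G = F nand T = T
(P & (G & ~U)) & (G nand ~G) = F & T = F
~((P & (G & ~U)) & (G nand ~G)) = ~F = T
So (A) is true.

(B): Parsed as ~(G | (P | U))

P | U = F | F = F
G | (P | U) = F | F = F
~(G | (P | U)) = ~F = T
Thus (B) is true.

(C): In symbols: ((~G <-> (U | P)) <-> G) nor (P -> ~P)

~G = ~F = T
U | P = F | F = F
~G <-> (U | P) = T <-> F = F
(~G <-> (U | P)) <-> G = F <-> F = T
~P = ~F = T
P -> ~P = F -> T = T
((~G <-> (U | P)) <-> G) nor (P -> ~P) = T nor T = F
Thus (C) is false.

True statements: 2 ((A), (B)).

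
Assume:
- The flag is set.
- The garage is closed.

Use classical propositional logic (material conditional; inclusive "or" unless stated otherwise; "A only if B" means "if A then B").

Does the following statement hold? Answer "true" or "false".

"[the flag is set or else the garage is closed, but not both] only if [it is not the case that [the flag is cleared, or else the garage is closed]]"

True

Let K = "the flag is set" (T), W = "the garage is closed" (T).
Formalization: (K xor W) -> ~(~K | W)

K xor W = T xor T = F
~K = ~T = F
~K | W = F | T = T
~(~K | W) = ~T = F
(K xor W) -> ~(~K | W) = F -> F = T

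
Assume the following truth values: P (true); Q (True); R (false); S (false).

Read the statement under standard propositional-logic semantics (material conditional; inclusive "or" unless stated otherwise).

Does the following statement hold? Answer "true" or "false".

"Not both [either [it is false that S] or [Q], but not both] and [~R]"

True.

This is (~S xor Q) nand ~R.

~S = ~F = T
~S xor Q = T xor T = F
~R = ~F = T
(~S xor Q) nand ~R = F nand T = T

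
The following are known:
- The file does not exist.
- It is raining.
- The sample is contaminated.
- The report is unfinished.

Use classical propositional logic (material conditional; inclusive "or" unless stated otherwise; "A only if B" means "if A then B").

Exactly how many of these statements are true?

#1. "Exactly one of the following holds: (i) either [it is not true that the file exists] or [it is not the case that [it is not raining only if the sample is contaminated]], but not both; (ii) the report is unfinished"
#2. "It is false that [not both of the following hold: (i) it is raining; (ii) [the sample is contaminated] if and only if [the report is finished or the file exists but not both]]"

Let P = "the file exists" (F), Q = "it is raining" (T), R = "the sample is contaminated" (T), S = "the report is finished" (F).

#1: This is (~P xor ~(~Q -> R)) xor ~S.

~P = ~F = T
~Q = ~T = F
~Q -> R = F -> T = T
~(~Q -> R) = ~T = F
~P xor ~(~Q -> R) = T xor F = T
~S = ~F = T
(~P xor ~(~Q -> R)) xor ~S = T xor T = F
So #1 is false.

#2: Parsed as ~(Q nand (R <-> (S xor P)))

S xor P = F xor F = F
R <-> (S xor P) = T <-> F = F
Q nand (R <-> (S xor P)) = T nand F = T
~(Q nand (R <-> (S xor P))) = ~T = F
Thus #2 is false.

True statements: 0 (none).

0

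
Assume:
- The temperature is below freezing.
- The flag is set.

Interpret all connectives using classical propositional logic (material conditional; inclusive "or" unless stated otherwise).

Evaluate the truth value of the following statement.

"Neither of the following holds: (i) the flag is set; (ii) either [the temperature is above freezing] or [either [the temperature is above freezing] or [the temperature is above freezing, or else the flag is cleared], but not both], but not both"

Let W = "the flag is set" (True), N = "the temperature is below freezing" (True).
This is W nor (not N xor (not N xor (not N or not W))).

not N = not True = False
not N = not True = False
not N = not True = False
not W = not True = False
not N or not W = False or False = False
not N xor (not N or not W) = False xor False = False
not N xor (not N xor (not N or not W)) = False xor False = False
W nor (not N xor (not N xor (not N or not W))) = True nor False = False

The statement is false.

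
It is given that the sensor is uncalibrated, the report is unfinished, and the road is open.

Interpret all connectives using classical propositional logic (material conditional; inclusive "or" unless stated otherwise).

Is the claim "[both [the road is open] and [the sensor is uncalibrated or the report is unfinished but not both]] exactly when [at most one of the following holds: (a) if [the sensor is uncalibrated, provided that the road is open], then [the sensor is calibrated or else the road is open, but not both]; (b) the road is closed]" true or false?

The statement is false.

Let R = "the road is closed" (False), P = "the sensor is calibrated" (False), Q = "the report is finished" (False).
In symbols: (not R and (not P xor not Q)) iff (((not R -> not P) -> (P xor not R)) nand R)

not R = not False = True
not P = not False = True
not Q = not False = True
not P xor not Q = True xor True = False
not R and (not P xor not Q) = True and False = False
not R = not False = True
not P = not False = True
not R -> not P = True -> True = True
not R = not False = True
P xor not R = False xor True = True
(not R -> not P) -> (P xor not R) = True -> True = True
((not R -> not P) -> (P xor not R)) nand R = True nand False = True
(not R and (not P xor not Q)) iff (((not R -> not P) -> (P xor not R)) nand R) = False iff True = False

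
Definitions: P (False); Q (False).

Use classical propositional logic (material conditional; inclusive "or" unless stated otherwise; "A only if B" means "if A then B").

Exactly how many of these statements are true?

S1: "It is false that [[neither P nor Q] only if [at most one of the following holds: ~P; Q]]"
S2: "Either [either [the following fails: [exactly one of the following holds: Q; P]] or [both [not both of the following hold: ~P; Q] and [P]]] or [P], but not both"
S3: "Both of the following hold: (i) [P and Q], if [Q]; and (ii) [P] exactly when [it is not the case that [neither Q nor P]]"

2

S1: Parsed as ~((P nor Q) -> (~P nand Q))

P nor Q = F nor F = T
~P = ~F = T
~P nand Q = T nand F = T
(P nor Q) -> (~P nand Q) = T -> T = T
~((P nor Q) -> (~P nand Q)) = ~T = F
Thus S1 is false.

S2: In symbols: (~(Q xor P) | ((~P nand Q) & P)) xor P

Q xor P = F xor F = F
~(Q xor P) = ~F = T
~P = ~F = T
~P nand Q = T nand F = T
(~P nand Q) & P = T & F = F
~(Q xor P) | ((~P nand Q) & P) = T | F = T
(~(Q xor P) | ((~P nand Q) & P)) xor P = T xor F = T
Thus S2 is true.

S3: Parsed as (Q -> (P & Q)) & (P <-> ~(Q nor P))

P & Q = F & F = F
Q -> (P & Q) = F -> F = T
Q nor P = F nor F = T
~(Q nor P) = ~T = F
P <-> ~(Q nor P) = F <-> F = T
(Q -> (P & Q)) & (P <-> ~(Q nor P)) = T & T = T
So S3 is true.

Count: 2.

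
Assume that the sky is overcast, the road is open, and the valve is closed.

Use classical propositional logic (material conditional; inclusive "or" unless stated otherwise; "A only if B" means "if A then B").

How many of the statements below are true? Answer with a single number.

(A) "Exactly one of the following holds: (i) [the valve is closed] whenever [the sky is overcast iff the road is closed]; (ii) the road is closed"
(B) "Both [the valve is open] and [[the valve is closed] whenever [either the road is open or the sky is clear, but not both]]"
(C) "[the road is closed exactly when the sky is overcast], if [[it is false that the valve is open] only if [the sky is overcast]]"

Let N = "the sky is overcast" (True), R = "the road is closed" (False), P = "the valve is open" (False).

(A): Parsed as ((N iff R) -> not P) xor R

N iff R = True iff False = False
not P = not False = True
(N iff R) -> not P = False -> True = True
((N iff R) -> not P) xor R = True xor False = True
So (A) is true.

(B): Formalization: P and ((not R xor not N) -> not P)

not R = not False = True
not N = not True = False
not R xor not N = True xor False = True
not P = not False = True
(not R xor not N) -> not P = True -> True = True
P and ((not R xor not N) -> not P) = False and True = False
Hence (B) is false.

(C): Parsed as (not P -> N) -> (R iff N)

not P = not False = True
not P -> N = True -> True = True
R iff N = False iff True = False
(not P -> N) -> (R iff N) = True -> False = False
So (C) is false.

Count: 1.

1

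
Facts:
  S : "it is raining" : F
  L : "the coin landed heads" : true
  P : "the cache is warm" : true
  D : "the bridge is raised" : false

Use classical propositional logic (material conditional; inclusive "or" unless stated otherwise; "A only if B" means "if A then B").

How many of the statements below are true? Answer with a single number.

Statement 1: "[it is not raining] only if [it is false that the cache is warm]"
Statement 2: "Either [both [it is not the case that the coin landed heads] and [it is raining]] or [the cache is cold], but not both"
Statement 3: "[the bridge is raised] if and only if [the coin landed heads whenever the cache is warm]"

Statement 1: Formalization: not S -> not P

not S = not False = True
not P = not True = False
not S -> not P = True -> False = False
So Statement 1 is false.

Statement 2: In symbols: (not L and S) xor not P

not L = not True = False
not L and S = False and False = False
not P = not True = False
(not L and S) xor not P = False xor False = False
So Statement 2 is false.

Statement 3: In symbols: D iff (P -> L)

P -> L = True -> True = True
D iff (P -> L) = False iff True = False
Hence Statement 3 is false.

Count: 0.

0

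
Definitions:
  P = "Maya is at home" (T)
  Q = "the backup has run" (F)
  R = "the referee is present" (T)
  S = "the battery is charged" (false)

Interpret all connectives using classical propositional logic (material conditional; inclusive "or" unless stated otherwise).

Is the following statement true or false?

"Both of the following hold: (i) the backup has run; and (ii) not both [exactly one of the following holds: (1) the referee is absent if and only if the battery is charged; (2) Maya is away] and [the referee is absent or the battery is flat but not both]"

false

Values: Q=F, R=T, S=F, P=T.
This is Q & (((~R <-> S) xor ~P) nand (~R xor ~S)).

~R = ~T = F
~R <-> S = F <-> F = T
~P = ~T = F
(~R <-> S) xor ~P = T xor F = T
~R = ~T = F
~S = ~F = T
~R xor ~S = F xor T = T
((~R <-> S) xor ~P) nand (~R xor ~S) = T nand T = F
Q & (((~R <-> S) xor ~P) nand (~R xor ~S)) = F & F = F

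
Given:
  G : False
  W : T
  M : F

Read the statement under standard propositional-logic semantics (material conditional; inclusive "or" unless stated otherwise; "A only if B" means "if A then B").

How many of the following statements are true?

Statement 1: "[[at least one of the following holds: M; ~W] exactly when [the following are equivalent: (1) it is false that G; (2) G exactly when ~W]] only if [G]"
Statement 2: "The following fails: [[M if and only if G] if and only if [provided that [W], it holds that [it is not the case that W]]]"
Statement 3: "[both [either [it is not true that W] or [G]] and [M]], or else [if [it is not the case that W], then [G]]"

Statement 1: This is ((M | ~W) <-> (~G <-> (G <-> ~W))) -> G.

~W = ~T = F
M | ~W = F | F = F
~G = ~F = T
~W = ~T = F
G <-> ~W = F <-> F = T
~G <-> (G <-> ~W) = T <-> T = T
(M | ~W) <-> (~G <-> (G <-> ~W)) = F <-> T = F
((M | ~W) <-> (~G <-> (G <-> ~W))) -> G = F -> F = T
Thus Statement 1 is true.

Statement 2: Parsed as ~((M <-> G) <-> (W -> ~W))

M <-> G = F <-> F = T
~W = ~T = F
W -> ~W = T -> F = F
(M <-> G) <-> (W -> ~W) = T <-> F = F
~((M <-> G) <-> (W -> ~W)) = ~F = T
So Statement 2 is true.

Statement 3: In symbols: ((~W | G) & M) | (~W -> G)

~W = ~T = F
~W | G = F | F = F
(~W | G) & M = F & F = F
~W = ~T = F
~W -> G = F -> F = T
((~W | G) & M) | (~W -> G) = F | T = T
Thus Statement 3 is true.

True statements: 3.

3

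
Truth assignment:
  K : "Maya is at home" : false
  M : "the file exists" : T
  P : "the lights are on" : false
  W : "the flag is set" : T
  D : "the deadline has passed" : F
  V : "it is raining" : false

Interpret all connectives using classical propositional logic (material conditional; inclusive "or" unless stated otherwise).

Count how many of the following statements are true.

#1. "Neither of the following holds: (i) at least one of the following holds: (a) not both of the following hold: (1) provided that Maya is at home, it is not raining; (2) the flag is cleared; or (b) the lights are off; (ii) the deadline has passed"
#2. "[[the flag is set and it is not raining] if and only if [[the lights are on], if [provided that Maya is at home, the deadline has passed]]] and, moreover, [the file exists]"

#1: Parsed as (((K → ¬V) ↑ ¬W) ∨ ¬P) ↓ D

¬V = ¬F = T
K → ¬V = F → T = T
¬W = ¬T = F
(K → ¬V) ↑ ¬W = T ↑ F = T
¬P = ¬F = T
((K → ¬V) ↑ ¬W) ∨ ¬P = T ∨ T = T
(((K → ¬V) ↑ ¬W) ∨ ¬P) ↓ D = T ↓ F = F
Hence #1 is false.

#2: This is ((W ∧ ¬V) ↔ ((K → D) → P)) ∧ M.

¬V = ¬F = T
W ∧ ¬V = T ∧ T = T
K → D = F → F = T
(K → D) → P = T → F = F
(W ∧ ¬V) ↔ ((K → D) → P) = T ↔ F = F
((W ∧ ¬V) ↔ ((K → D) → P)) ∧ M = F ∧ T = F
Hence #2 is false.

True statements: 0 (none).

0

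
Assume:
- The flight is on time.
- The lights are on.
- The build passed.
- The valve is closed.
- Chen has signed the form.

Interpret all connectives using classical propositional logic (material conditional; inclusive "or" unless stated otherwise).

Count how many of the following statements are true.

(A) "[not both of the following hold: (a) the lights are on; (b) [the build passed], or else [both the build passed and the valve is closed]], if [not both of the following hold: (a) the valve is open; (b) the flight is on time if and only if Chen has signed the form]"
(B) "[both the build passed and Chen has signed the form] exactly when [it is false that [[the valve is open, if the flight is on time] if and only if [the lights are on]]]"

1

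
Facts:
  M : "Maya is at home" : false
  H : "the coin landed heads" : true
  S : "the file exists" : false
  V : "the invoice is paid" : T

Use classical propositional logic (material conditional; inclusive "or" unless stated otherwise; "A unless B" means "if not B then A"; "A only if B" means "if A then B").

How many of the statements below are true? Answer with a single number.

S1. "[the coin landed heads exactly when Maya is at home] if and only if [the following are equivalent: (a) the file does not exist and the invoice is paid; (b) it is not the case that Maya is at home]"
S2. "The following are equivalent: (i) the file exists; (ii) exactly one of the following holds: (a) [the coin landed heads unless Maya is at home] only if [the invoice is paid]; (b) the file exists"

0

S1: This is (H <-> M) <-> ((~S & V) <-> ~M).

H <-> M = T <-> F = F
~S = ~F = T
~S & V = T & T = T
~M = ~F = T
(~S & V) <-> ~M = T <-> T = T
(H <-> M) <-> ((~S & V) <-> ~M) = F <-> T = F
Thus S1 is false.

S2: This is S <-> (((H | M) -> V) xor S).

H | M = T | F = T
(H | M) -> V = T -> T = T
((H | M) -> V) xor S = T xor F = T
S <-> (((H | M) -> V) xor S) = F <-> T = F
Hence S2 is false.

0 of the 2 statements are true (none).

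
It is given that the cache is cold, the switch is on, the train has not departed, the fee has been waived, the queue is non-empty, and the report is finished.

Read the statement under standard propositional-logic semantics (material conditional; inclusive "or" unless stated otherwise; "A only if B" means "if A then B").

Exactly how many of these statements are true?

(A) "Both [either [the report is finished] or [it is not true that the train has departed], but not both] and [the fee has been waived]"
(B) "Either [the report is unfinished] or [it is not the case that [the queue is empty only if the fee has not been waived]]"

Let V = "the report is finished" (T), R = "the train has departed" (F), S = "the fee has been waived" (T), U = "the queue is empty" (F).

(A): In symbols: (V xor ~R) & S

~R = ~F = T
V xor ~R = T xor T = F
(V xor ~R) & S = F & T = F
So (A) is false.

(B): This is ~V | ~(U -> ~S).

~V = ~T = F
~S = ~T = F
U -> ~S = F -> F = T
~(U -> ~S) = ~T = F
~V | ~(U -> ~S) = F | F = F
Hence (B) is false.

True statements: 0 (none).

0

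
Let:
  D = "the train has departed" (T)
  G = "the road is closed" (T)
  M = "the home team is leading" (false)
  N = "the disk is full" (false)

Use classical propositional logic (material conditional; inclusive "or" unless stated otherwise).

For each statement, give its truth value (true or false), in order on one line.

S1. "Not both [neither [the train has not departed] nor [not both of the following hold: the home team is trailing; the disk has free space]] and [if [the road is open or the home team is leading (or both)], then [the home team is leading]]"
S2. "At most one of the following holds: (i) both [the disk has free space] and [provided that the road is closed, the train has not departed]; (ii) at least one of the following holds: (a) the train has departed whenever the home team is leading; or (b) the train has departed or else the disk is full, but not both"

S1: This is (not D nor (not M nand not N)) nand ((not G or M) -> M).

not D = not True = False
not M = not False = True
not N = not False = True
not M nand not N = True nand True = False
not D nor (not M nand not N) = False nor False = True
not G = not True = False
not G or M = False or False = False
(not G or M) -> M = False -> False = True
(not D nor (not M nand not N)) nand ((not G or M) -> M) = True nand True = False
Hence S1 is false.

S2: Parsed as (not N and (G -> not D)) nand ((M -> D) or (D xor N))

not N = not False = True
not D = not True = False
G -> not D = True -> False = False
not N and (G -> not D) = True and False = False
M -> D = False -> True = True
D xor N = True xor False = True
(M -> D) or (D xor N) = True or True = True
(not N and (G -> not D)) nand ((M -> D) or (D xor N)) = False nand True = True
Hence S2 is true.

S1 False; S2 True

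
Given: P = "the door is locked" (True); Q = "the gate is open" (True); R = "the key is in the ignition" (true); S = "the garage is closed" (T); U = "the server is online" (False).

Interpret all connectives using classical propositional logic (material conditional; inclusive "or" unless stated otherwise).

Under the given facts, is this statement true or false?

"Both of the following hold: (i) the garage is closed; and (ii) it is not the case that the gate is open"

False.

This is S and not Q.

not Q = not True = False
S and not Q = True and False = False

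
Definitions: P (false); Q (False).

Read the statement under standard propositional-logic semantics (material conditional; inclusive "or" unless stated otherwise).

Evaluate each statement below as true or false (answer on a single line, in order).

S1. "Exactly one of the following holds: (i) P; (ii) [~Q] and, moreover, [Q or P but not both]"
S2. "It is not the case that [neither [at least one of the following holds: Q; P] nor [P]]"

S1: Formalization: P xor (~Q & (Q xor P))

~Q = ~F = T
Q xor P = F xor F = F
~Q & (Q xor P) = T & F = F
P xor (~Q & (Q xor P)) = F xor F = F
Hence S1 is false.

S2: In symbols: ~((Q | P) nor P)

Q | P = F | F = F
(Q | P) nor P = F nor F = T
~((Q | P) nor P) = ~T = F
So S2 is false.

S1 F / S2 F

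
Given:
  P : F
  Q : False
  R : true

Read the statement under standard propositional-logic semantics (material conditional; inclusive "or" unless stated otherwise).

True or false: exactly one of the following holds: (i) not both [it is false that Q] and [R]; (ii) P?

Parsed as (¬Q ↑ R) ⊕ P

¬Q = ¬F = T
¬Q ↑ R = T ↑ T = F
(¬Q ↑ R) ⊕ P = F ⊕ F = F

False.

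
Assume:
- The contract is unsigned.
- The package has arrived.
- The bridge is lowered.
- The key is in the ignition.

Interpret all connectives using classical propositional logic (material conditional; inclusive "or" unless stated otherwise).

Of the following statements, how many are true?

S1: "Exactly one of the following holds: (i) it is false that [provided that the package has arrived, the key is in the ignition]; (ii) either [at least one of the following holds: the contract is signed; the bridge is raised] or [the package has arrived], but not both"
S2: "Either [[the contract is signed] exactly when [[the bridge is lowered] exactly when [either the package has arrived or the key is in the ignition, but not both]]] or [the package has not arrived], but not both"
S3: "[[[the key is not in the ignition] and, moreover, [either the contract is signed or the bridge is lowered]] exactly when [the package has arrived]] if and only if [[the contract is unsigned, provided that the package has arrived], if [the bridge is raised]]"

Let Q = "the package has arrived" (True), S = "the key is in the ignition" (True), P = "the contract is signed" (False), R = "the bridge is raised" (False).

S1: This is not (Q -> S) xor ((P or R) xor Q).

Q -> S = True -> True = True
not (Q -> S) = not True = False
P or R = False or False = False
(P or R) xor Q = False xor True = True
not (Q -> S) xor ((P or R) xor Q) = False xor True = True
Thus S1 is true.

S2: Parsed as (P iff (not R iff (Q xor S))) xor not Q

not R = not False = True
Q xor S = True xor True = False
not R iff (Q xor S) = True iff False = False
P iff (not R iff (Q xor S)) = False iff False = True
not Q = not True = False
(P iff (not R iff (Q xor S))) xor not Q = True xor False = True
Thus S2 is true.

S3: Formalization: ((not S and (P or not R)) iff Q) iff (R -> (Q -> not P))

not S = not True = False
not R = not False = True
P or not R = False or True = True
not S and (P or not R) = False and True = False
(not S and (P or not R)) iff Q = False iff True = False
not P = not False = True
Q -> not P = True -> True = True
R -> (Q -> not P) = False -> True = True
((not S and (P or not R)) iff Q) iff (R -> (Q -> not P)) = False iff True = False
Hence S3 is false.

Count: 2.

2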